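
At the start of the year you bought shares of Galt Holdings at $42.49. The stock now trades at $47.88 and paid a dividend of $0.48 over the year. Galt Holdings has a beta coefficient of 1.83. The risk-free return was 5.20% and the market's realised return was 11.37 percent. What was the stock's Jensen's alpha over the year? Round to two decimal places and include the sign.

Realised HPR = (P1 + D1 − P0) / P0 = (47.88 + 0.48 − 42.49) / 42.49 = 5.87 / 42.49 = 13.8150%
MRP = 11.37% − 5.20% = 6.17%
CAPM required = R_f + β·MRP = 5.20% + 1.83 × 6.17% = 16.4911%
α = realised − required = 13.8150% − 16.4911% = -2.68%

-2.68%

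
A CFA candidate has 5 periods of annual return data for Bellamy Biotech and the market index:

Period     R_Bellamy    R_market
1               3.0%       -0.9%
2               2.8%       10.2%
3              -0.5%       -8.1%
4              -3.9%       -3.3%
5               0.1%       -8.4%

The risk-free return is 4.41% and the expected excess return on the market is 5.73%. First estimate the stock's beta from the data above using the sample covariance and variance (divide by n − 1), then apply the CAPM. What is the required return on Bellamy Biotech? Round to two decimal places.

Mean R_i = (3.0 + 2.8 − 0.5 − 3.9 + 0.1) / 5 = 0.3000%
Mean R_m = (-0.9 + 10.2 − 8.1 − 3.3 − 8.4) / 5 = -2.1000%
Σ(R_i − R̄_i)(R_m − R̄_m) = 45.0900  ⇒  Cov = 45.0900 / 4 = 11.2725
Σ(R_m − R̄_m)² = 229.8600  ⇒  Var(R_m) = 229.8600 / 4 = 57.4650
β = Cov / Var(R_m) = 11.2725 / 57.4650 = 0.1962
E(R) = R_f + β × MRP = 4.41% + 0.1962 × 5.73% = 5.53%

5.53%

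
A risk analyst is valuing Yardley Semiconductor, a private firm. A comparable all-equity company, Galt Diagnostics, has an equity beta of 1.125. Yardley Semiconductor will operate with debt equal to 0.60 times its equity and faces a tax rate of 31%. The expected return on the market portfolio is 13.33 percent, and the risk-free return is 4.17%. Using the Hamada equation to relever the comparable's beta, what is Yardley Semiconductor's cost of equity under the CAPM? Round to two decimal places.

β_L = β_U × [1 + (1 − t)(D/E)] = 1.125 × [1 + (1 − 0.31) × 0.60]
    = 1.125 × [1 + 0.69 × 0.60] = 1.125 × 1.4140 = 1.5908
MRP = 13.33% − 4.17% = 9.16%
E(R) = R_f + β_L × MRP = 4.17% + 1.5908 × 9.16% = 18.74%

18.74%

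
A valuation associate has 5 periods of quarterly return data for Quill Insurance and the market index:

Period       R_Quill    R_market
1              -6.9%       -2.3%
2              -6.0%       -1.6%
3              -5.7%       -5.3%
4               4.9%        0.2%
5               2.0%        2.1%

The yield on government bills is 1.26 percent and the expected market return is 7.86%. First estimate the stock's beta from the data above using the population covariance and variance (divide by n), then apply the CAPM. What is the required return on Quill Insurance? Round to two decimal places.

Mean R_i = (-6.9 − 6.0 − 5.7 + 4.9 + 2.0) / 5 = -2.3400%
Mean R_m = (-2.3 − 1.6 − 5.3 + 0.2 + 2.1) / 5 = -1.3800%
Σ(R_i − R̄_i)(R_m − R̄_m) = 44.7140  ⇒  Cov = 44.7140 / 5 = 8.9428
Σ(R_m − R̄_m)² = 30.8680  ⇒  Var(R_m) = 30.8680 / 5 = 6.1736
β = Cov / Var(R_m) = 8.9428 / 6.1736 = 1.4486
MRP = 7.86% − 1.26% = 6.60%
E(R) = R_f + β × MRP = 1.26% + 1.4486 × 6.60% = 10.82%

10.82%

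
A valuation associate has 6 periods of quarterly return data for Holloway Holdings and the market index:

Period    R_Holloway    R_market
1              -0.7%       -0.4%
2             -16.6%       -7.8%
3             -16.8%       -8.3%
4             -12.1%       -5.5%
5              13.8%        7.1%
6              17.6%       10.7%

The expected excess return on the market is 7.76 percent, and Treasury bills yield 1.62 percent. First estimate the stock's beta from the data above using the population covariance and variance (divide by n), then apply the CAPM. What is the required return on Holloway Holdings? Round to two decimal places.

Mean R_i = (-0.7 − 16.6 − 16.8 − 12.1 + 13.8 + 17.6) / 6 = -2.4667%
Mean R_m = (-0.4 − 7.8 − 8.3 − 5.5 + 7.1 + 10.7) / 6 = -0.7000%
Σ(R_i − R̄_i)(R_m − R̄_m) = 611.6900  ⇒  Cov = 611.6900 / 6 = 101.9483
Σ(R_m − R̄_m)² = 322.1000  ⇒  Var(R_m) = 322.1000 / 6 = 53.6833
β = Cov / Var(R_m) = 101.9483 / 53.6833 = 1.8991
E(R) = R_f + β × MRP = 1.62% + 1.8991 × 7.76% = 16.36%

16.36%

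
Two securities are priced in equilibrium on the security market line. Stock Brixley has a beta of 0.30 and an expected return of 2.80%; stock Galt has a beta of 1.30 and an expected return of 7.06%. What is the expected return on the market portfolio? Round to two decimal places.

Both satisfy E(R) = R_f + β·MRP, so the slope of the SML is
MRP = (7.06% − 2.80%) / (1.30 − 0.30) = 4.26% / 1.00 = 4.2600%
R_f = E(R_Brixley) − β_Brixley·MRP = 2.80% − 0.30 × 4.2600% = 1.5220%
E(R_m) = R_f + MRP = 1.5220% + 4.2600% = 5.78%

5.78%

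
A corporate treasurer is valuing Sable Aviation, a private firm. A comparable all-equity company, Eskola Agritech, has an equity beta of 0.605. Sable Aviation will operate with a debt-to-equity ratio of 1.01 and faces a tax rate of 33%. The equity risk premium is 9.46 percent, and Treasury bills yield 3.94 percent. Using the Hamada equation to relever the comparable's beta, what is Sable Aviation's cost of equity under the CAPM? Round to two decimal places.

13.54%

β_L = β_U × [1 + (1 − t)(D/E)] = 0.605 × [1 + (1 − 0.33) × 1.01]
    = 0.605 × [1 + 0.67 × 1.01] = 0.605 × 1.6767 = 1.0144
E(R) = R_f + β_L × MRP = 3.94% + 1.0144 × 9.46% = 13.54%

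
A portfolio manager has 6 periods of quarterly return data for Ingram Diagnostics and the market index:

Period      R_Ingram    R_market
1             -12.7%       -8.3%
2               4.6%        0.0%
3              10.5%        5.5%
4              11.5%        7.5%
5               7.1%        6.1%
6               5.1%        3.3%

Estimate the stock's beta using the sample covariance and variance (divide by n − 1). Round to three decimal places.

1.457

Mean R_i = (-12.7 + 4.6 + 10.5 + 11.5 + 7.1 + 5.1) / 6 = 4.3500%
Mean R_m = (-8.3 + 0.0 + 5.5 + 7.5 + 6.1 + 3.3) / 6 = 2.3500%
Σ(R_i − R̄_i)(R_m − R̄_m) = 248.2150  ⇒  Cov = 248.2150 / 5 = 49.6430
Σ(R_m − R̄_m)² = 170.3550  ⇒  Var(R_m) = 170.3550 / 5 = 34.0710
β = Cov / Var(R_m) = 49.6430 / 34.0710 = 1.4570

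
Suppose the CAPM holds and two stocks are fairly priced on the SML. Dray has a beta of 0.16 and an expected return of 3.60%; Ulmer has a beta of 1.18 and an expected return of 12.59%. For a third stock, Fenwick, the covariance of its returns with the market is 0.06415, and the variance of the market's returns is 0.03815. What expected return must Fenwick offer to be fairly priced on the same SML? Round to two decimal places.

17.01%

MRP = (12.59% − 3.60%) / (1.18 − 0.16) = 8.8137%
R_f = 3.60% − 0.16 × 8.8137% = 2.1898%
β_Fenwick = Cov / Var(R_m) = 0.06415 / 0.03815 = 1.6815
E(R_Fenwick) = R_f + β × MRP = 2.1898% + 1.6815 × 8.8137% = 17.01%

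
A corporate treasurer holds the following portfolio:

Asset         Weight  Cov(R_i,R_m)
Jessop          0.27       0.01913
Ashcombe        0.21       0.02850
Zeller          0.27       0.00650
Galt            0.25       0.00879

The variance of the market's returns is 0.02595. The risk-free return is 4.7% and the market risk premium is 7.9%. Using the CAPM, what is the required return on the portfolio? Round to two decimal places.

9.30%

β_Jessop = 0.01913 / 0.02595 = 0.7372
β_Ashcombe = 0.02850 / 0.02595 = 1.0983
β_Zeller = 0.00650 / 0.02595 = 0.2505
β_Galt = 0.00879 / 0.02595 = 0.3387
β_P = Σ w_i β_i = 0.27×0.7372 + 0.21×1.0983 + 0.27×0.2505 + 0.25×0.3387 = 0.5820
E(R_P) = R_f + β_P × MRP = 4.7% + 0.5820 × 7.9% = 9.30%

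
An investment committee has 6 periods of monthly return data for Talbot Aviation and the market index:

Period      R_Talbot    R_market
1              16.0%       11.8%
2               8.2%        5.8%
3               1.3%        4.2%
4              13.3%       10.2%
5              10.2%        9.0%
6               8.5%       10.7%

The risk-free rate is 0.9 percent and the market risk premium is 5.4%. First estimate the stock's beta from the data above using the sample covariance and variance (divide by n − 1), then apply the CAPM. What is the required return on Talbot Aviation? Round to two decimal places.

8.75%

Mean R_i = (16.0 + 8.2 + 1.3 + 13.3 + 10.2 + 8.5) / 6 = 9.5833%
Mean R_m = (11.8 + 5.8 + 4.2 + 10.2 + 9.0 + 10.7) / 6 = 8.6167%
Σ(R_i − R̄_i)(R_m − R̄_m) = 64.7717  ⇒  Cov = 64.7717 / 5 = 12.9543
Σ(R_m − R̄_m)² = 44.5683  ⇒  Var(R_m) = 44.5683 / 5 = 8.9137
β = Cov / Var(R_m) = 12.9543 / 8.9137 = 1.4533
E(R) = R_f + β × MRP = 0.9% + 1.4533 × 5.4% = 8.75%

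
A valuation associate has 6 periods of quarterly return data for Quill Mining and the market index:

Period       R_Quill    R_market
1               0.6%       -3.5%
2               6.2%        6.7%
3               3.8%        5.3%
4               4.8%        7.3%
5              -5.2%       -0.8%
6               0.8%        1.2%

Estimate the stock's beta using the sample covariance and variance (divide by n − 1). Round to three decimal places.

Mean R_i = (0.6 + 6.2 + 3.8 + 4.8 − 5.2 + 0.8) / 6 = 1.8333%
Mean R_m = (-3.5 + 6.7 + 5.3 + 7.3 − 0.8 + 1.2) / 6 = 2.7000%
Σ(R_i − R̄_i)(R_m − R̄_m) = 70.0400  ⇒  Cov = 70.0400 / 5 = 14.0080
Σ(R_m − R̄_m)² = 96.8600  ⇒  Var(R_m) = 96.8600 / 5 = 19.3720
β = Cov / Var(R_m) = 14.0080 / 19.3720 = 0.7231

0.723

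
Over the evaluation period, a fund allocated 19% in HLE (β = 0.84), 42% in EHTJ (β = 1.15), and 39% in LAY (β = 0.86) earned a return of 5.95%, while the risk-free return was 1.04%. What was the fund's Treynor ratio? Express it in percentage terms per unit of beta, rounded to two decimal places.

β_P = 0.19×0.84 + 0.42×1.15 + 0.39×0.86 = 0.9780
Treynor = (R_P − R_f) / β_P = (5.95% − 1.04%) / 0.9780 = 4.91% / 0.9780 = 5.02%

5.02%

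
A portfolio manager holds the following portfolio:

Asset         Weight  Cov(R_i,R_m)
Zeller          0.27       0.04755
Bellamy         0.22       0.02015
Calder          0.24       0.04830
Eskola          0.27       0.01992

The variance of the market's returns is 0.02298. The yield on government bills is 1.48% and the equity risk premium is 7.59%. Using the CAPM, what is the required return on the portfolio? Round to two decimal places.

β_Zeller = 0.04755 / 0.02298 = 2.0692
β_Bellamy = 0.02015 / 0.02298 = 0.8768
β_Calder = 0.04830 / 0.02298 = 2.1018
β_Eskola = 0.01992 / 0.02298 = 0.8668
β_P = Σ w_i β_i = 0.27×2.0692 + 0.22×0.8768 + 0.24×2.1018 + 0.27×0.8668 = 1.4900
E(R_P) = R_f + β_P × MRP = 1.48% + 1.4900 × 7.59% = 12.79%

12.79%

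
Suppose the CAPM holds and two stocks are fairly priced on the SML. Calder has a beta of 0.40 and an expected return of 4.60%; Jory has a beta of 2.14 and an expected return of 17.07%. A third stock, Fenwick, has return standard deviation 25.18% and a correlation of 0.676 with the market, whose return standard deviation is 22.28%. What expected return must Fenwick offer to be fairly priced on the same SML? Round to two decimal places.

MRP = (17.07% − 4.60%) / (2.14 − 0.40) = 7.1667%
R_f = 4.60% − 0.40 × 7.1667% = 1.7333%
β_Fenwick = ρ·σ_i/σ_m = 0.676 × 25.18 / 22.28 = 0.7640
E(R_Fenwick) = R_f + β × MRP = 1.7333% + 0.7640 × 7.1667% = 7.21%

7.21%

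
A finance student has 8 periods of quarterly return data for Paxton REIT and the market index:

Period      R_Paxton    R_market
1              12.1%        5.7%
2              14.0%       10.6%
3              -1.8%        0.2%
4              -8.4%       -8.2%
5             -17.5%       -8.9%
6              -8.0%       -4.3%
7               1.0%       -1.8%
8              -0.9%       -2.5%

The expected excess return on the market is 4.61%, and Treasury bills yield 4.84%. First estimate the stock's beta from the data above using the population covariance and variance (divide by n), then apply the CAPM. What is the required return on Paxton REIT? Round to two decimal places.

Mean R_i = (12.1 + 14.0 − 1.8 − 8.4 − 17.5 − 8.0 + 1.0 − 0.9) / 8 = -1.1875%
Mean R_m = (5.7 + 10.6 + 0.2 − 8.2 − 8.9 − 4.3 − 1.8 − 2.5) / 8 = -1.1500%
Σ(R_i − R̄_i)(R_m − R̄_m) = 465.5650  ⇒  Cov = 465.5650 / 8 = 58.1956
Σ(R_m − R̄_m)² = 308.7400  ⇒  Var(R_m) = 308.7400 / 8 = 38.5925
β = Cov / Var(R_m) = 58.1956 / 38.5925 = 1.5080
E(R) = R_f + β × MRP = 4.84% + 1.5080 × 4.61% = 11.79%

11.79%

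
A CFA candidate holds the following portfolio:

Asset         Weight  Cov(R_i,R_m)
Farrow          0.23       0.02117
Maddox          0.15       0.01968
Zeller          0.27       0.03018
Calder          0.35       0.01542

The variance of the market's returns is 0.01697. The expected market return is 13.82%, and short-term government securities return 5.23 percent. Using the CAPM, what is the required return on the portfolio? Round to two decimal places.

β_Farrow = 0.02117 / 0.01697 = 1.2475
β_Maddox = 0.01968 / 0.01697 = 1.1597
β_Zeller = 0.03018 / 0.01697 = 1.7784
β_Calder = 0.01542 / 0.01697 = 0.9087
β_P = Σ w_i β_i = 0.23×1.2475 + 0.15×1.1597 + 0.27×1.7784 + 0.35×0.9087 = 1.2591
MRP = 13.82% − 5.23% = 8.59%
E(R_P) = R_f + β_P × MRP = 5.23% + 1.2591 × 8.59% = 16.05%

16.05%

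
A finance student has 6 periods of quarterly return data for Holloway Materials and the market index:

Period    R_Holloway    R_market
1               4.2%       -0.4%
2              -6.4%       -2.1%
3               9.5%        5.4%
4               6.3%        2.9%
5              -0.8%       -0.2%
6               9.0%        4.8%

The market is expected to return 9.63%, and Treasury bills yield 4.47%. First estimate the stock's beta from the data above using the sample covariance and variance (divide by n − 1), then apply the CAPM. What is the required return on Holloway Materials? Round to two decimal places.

Mean R_i = (4.2 − 6.4 + 9.5 + 6.3 − 0.8 + 9.0) / 6 = 3.6333%
Mean R_m = (-0.4 − 2.1 + 5.4 + 2.9 − 0.2 + 4.8) / 6 = 1.7333%
Σ(R_i − R̄_i)(R_m − R̄_m) = 86.9033  ⇒  Cov = 86.9033 / 5 = 17.3807
Σ(R_m − R̄_m)² = 47.1933  ⇒  Var(R_m) = 47.1933 / 5 = 9.4387
β = Cov / Var(R_m) = 17.3807 / 9.4387 = 1.8414
MRP = 9.63% − 4.47% = 5.16%
E(R) = R_f + β × MRP = 4.47% + 1.8414 × 5.16% = 13.97%

13.97%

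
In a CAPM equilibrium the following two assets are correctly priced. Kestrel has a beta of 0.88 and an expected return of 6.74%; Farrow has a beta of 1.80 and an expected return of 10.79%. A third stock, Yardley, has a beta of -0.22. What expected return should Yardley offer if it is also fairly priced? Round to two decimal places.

MRP (SML slope) = (10.79% − 6.74%) / (1.80 − 0.88) = 4.05% / 0.92 = 4.4022%
R_f (intercept) = 6.74% − 0.88 × 4.4022% = 2.8661%
E(R_Yardley) = R_f + β × MRP = 2.8661% + -0.22 × 4.4022% = 1.90%

1.90%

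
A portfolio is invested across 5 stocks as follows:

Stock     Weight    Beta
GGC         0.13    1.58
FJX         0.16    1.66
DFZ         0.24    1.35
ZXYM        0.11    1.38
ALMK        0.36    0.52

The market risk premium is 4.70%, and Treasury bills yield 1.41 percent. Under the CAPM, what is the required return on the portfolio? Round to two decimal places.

6.74%

β_P = Σ w_i β_i = 0.13×1.58 + 0.16×1.66 + 0.24×1.35 + 0.11×1.38 + 0.36×0.52 = 1.1340
E(R_P) = R_f + β_P × MRP = 1.41% + 1.1340 × 4.70% = 6.74%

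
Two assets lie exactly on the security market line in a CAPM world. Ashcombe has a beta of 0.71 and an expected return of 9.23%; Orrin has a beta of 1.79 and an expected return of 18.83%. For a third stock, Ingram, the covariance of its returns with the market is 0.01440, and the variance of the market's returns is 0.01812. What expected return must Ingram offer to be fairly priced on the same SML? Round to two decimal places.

9.98%

MRP = (18.83% − 9.23%) / (1.79 − 0.71) = 8.8889%
R_f = 9.23% − 0.71 × 8.8889% = 2.9189%
β_Ingram = Cov / Var(R_m) = 0.01440 / 0.01812 = 0.7947
E(R_Ingram) = R_f + β × MRP = 2.9189% + 0.7947 × 8.8889% = 9.98%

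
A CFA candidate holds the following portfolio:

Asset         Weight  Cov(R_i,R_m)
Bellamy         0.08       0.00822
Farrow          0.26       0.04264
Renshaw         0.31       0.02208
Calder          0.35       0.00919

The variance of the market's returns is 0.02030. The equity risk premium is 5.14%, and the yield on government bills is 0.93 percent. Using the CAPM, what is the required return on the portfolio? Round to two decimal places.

6.45%

β_Bellamy = 0.00822 / 0.02030 = 0.4049
β_Farrow = 0.04264 / 0.02030 = 2.1005
β_Renshaw = 0.02208 / 0.02030 = 1.0877
β_Calder = 0.00919 / 0.02030 = 0.4527
β_P = Σ w_i β_i = 0.08×0.4049 + 0.26×2.1005 + 0.31×1.0877 + 0.35×0.4527 = 1.0742
E(R_P) = R_f + β_P × MRP = 0.93% + 1.0742 × 5.14% = 6.45%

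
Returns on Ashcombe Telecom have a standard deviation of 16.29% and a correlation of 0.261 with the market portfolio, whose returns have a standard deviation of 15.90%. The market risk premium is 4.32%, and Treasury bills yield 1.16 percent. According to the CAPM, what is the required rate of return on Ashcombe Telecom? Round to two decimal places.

β = ρ × σ_i / σ_m = 0.261 × 16.29% / 15.90% = 0.2674
E(R) = 1.16% + 0.2674 × 4.32% = 2.32%

2.32%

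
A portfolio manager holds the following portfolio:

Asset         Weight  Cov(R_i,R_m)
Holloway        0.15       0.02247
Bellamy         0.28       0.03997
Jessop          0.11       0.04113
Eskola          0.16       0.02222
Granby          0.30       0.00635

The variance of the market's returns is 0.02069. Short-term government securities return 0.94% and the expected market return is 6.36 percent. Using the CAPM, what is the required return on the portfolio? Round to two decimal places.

β_Holloway = 0.02247 / 0.02069 = 1.0860
β_Bellamy = 0.03997 / 0.02069 = 1.9319
β_Jessop = 0.04113 / 0.02069 = 1.9879
β_Eskola = 0.02222 / 0.02069 = 1.0739
β_Granby = 0.00635 / 0.02069 = 0.3069
β_P = Σ w_i β_i = 0.15×1.0860 + 0.28×1.9319 + 0.11×1.9879 + 0.16×1.0739 + 0.30×0.3069 = 1.1864
MRP = 6.36% − 0.94% = 5.42%
E(R_P) = R_f + β_P × MRP = 0.94% + 1.1864 × 5.42% = 7.37%

7.37%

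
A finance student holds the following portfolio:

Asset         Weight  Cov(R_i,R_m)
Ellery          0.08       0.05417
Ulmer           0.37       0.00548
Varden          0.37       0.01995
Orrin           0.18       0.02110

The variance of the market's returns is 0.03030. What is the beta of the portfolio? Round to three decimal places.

β_Ellery = 0.05417 / 0.03030 = 1.7878
β_Ulmer = 0.00548 / 0.03030 = 0.1809
β_Varden = 0.01995 / 0.03030 = 0.6584
β_Orrin = 0.02110 / 0.03030 = 0.6964
β_P = Σ w_i β_i = 0.08×1.7878 + 0.37×0.1809 + 0.37×0.6584 + 0.18×0.6964 = 0.5789

0.579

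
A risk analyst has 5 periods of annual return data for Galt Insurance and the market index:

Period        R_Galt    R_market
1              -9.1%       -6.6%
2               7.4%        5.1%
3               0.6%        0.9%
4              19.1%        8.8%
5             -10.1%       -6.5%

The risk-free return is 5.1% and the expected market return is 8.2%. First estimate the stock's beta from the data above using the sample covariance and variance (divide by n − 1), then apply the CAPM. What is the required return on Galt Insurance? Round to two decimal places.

Mean R_i = (-9.1 + 7.4 + 0.6 + 19.1 − 10.1) / 5 = 1.5800%
Mean R_m = (-6.6 + 5.1 + 0.9 + 8.8 − 6.5) / 5 = 0.3400%
Σ(R_i − R̄_i)(R_m − R̄_m) = 329.3840  ⇒  Cov = 329.3840 / 4 = 82.3460
Σ(R_m − R̄_m)² = 189.4920  ⇒  Var(R_m) = 189.4920 / 4 = 47.3730
β = Cov / Var(R_m) = 82.3460 / 47.3730 = 1.7382
MRP = 8.2% − 5.1% = 3.10%
E(R) = R_f + β × MRP = 5.1% + 1.7382 × 3.1% = 10.49%

10.49%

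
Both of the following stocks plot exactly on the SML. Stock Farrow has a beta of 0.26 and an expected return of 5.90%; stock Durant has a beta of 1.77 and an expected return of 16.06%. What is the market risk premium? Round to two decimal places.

6.73%

Both satisfy E(R) = R_f + β·MRP, so the slope of the SML is
MRP = (16.06% − 5.90%) / (1.77 − 0.26) = 10.16% / 1.51 = 6.7285%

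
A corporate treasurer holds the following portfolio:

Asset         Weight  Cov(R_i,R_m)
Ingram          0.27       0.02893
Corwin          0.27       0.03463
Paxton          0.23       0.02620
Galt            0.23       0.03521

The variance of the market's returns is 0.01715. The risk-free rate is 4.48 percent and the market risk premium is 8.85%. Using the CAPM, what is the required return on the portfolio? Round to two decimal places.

20.62%

β_Ingram = 0.02893 / 0.01715 = 1.6869
β_Corwin = 0.03463 / 0.01715 = 2.0192
β_Paxton = 0.02620 / 0.01715 = 1.5277
β_Galt = 0.03521 / 0.01715 = 2.0531
β_P = Σ w_i β_i = 0.27×1.6869 + 0.27×2.0192 + 0.23×1.5277 + 0.23×2.0531 = 1.8242
E(R_P) = R_f + β_P × MRP = 4.48% + 1.8242 × 8.85% = 20.62%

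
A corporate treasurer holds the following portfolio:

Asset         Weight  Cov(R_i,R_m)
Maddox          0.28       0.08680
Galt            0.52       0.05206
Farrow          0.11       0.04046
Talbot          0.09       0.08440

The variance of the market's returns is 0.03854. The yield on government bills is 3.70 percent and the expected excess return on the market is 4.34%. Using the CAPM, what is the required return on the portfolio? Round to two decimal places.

10.84%

β_Maddox = 0.08680 / 0.03854 = 2.2522
β_Galt = 0.05206 / 0.03854 = 1.3508
β_Farrow = 0.04046 / 0.03854 = 1.0498
β_Talbot = 0.08440 / 0.03854 = 2.1899
β_P = Σ w_i β_i = 0.28×2.2522 + 0.52×1.3508 + 0.11×1.0498 + 0.09×2.1899 = 1.6456
E(R_P) = R_f + β_P × MRP = 3.70% + 1.6456 × 4.34% = 10.84%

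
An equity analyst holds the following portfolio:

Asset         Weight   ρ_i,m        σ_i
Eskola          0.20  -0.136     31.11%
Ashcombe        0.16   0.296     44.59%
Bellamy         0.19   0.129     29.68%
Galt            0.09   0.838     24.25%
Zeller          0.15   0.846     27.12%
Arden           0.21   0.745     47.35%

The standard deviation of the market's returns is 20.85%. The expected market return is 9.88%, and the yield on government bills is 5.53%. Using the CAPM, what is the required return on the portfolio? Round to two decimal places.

β_Eskola = -0.136 × 31.11% / 20.85% = -0.2029
β_Ashcombe = 0.296 × 44.59% / 20.85% = 0.6330
β_Bellamy = 0.129 × 29.68% / 20.85% = 0.1836
β_Galt = 0.838 × 24.25% / 20.85% = 0.9747
β_Zeller = 0.846 × 27.12% / 20.85% = 1.1004
β_Arden = 0.745 × 47.35% / 20.85% = 1.6919
β_P = Σ w_i β_i = 0.20×-0.2029 + 0.16×0.6330 + 0.19×0.1836 + 0.09×0.9747 + 0.15×1.1004 + 0.21×1.6919 = 0.7037
MRP = 9.88% − 5.53% = 4.35%
E(R_P) = R_f + β_P × MRP = 5.53% + 0.7037 × 4.35% = 8.59%

8.59%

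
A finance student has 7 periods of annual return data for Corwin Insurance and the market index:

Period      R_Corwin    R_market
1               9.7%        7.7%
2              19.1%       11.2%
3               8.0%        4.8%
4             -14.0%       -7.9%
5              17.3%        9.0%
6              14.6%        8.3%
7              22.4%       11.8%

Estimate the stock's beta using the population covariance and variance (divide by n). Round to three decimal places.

1.785

Mean R_i = (9.7 + 19.1 + 8.0 − 14.0 + 17.3 + 14.6 + 22.4) / 7 = 11.0143%
Mean R_m = (7.7 + 11.2 + 4.8 − 7.9 + 9.0 + 8.3 + 11.8) / 7 = 6.4143%
Σ(R_i − R̄_i)(R_m − R̄_m) = 484.2686  ⇒  Cov = 484.2686 / 7 = 69.1812
Σ(R_m − R̄_m)² = 271.3086  ⇒  Var(R_m) = 271.3086 / 7 = 38.7584
β = Cov / Var(R_m) = 69.1812 / 38.7584 = 1.7849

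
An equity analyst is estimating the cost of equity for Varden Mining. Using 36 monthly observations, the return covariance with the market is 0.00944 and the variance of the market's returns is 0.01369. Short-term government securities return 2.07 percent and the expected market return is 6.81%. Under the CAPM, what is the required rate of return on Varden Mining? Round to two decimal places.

β = Cov(R_i, R_m) / Var(R_m) = 0.00944 / 0.01369 = 0.6896
MRP = 6.81% − 2.07% = 4.74%
E(R) = R_f + β × MRP = 2.07% + 0.6896 × 4.74% = 5.34%

5.34%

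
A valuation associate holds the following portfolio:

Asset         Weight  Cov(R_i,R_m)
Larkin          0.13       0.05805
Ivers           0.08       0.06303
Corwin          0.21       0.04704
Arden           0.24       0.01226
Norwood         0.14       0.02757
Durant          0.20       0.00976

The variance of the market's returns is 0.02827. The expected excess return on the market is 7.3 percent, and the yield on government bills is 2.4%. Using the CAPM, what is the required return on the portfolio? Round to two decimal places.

10.46%

β_Larkin = 0.05805 / 0.02827 = 2.0534
β_Ivers = 0.06303 / 0.02827 = 2.2296
β_Corwin = 0.04704 / 0.02827 = 1.6640
β_Arden = 0.01226 / 0.02827 = 0.4337
β_Norwood = 0.02757 / 0.02827 = 0.9752
β_Durant = 0.00976 / 0.02827 = 0.3452
β_P = Σ w_i β_i = 0.13×2.0534 + 0.08×2.2296 + 0.21×1.6640 + 0.24×0.4337 + 0.14×0.9752 + 0.20×0.3452 = 1.1044
E(R_P) = R_f + β_P × MRP = 2.4% + 1.1044 × 7.3% = 10.46%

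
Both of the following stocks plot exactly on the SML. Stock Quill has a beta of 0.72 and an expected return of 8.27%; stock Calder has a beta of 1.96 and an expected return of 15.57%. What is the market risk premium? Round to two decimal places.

Both satisfy E(R) = R_f + β·MRP, so the slope of the SML is
MRP = (15.57% − 8.27%) / (1.96 − 0.72) = 7.30% / 1.24 = 5.8871%

5.89%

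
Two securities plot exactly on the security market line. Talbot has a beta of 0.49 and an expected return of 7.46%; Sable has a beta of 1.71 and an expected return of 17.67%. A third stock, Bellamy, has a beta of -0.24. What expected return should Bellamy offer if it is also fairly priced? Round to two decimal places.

1.35%

MRP (SML slope) = (17.67% − 7.46%) / (1.71 − 0.49) = 10.21% / 1.22 = 8.3689%
R_f (intercept) = 7.46% − 0.49 × 8.3689% = 3.3592%
E(R_Bellamy) = R_f + β × MRP = 3.3592% + -0.24 × 8.3689% = 1.35%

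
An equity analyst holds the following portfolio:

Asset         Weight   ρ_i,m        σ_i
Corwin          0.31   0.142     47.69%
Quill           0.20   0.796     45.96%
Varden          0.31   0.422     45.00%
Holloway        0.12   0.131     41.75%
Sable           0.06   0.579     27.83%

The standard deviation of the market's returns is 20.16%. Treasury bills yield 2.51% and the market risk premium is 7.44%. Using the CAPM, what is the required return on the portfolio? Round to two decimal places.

β_Corwin = 0.142 × 47.69% / 20.16% = 0.3359
β_Quill = 0.796 × 45.96% / 20.16% = 1.8147
β_Varden = 0.422 × 45.00% / 20.16% = 0.9420
β_Holloway = 0.131 × 41.75% / 20.16% = 0.2713
β_Sable = 0.579 × 27.83% / 20.16% = 0.7993
β_P = Σ w_i β_i = 0.31×0.3359 + 0.20×1.8147 + 0.31×0.9420 + 0.12×0.2713 + 0.06×0.7993 = 0.8396
E(R_P) = R_f + β_P × MRP = 2.51% + 0.8396 × 7.44% = 8.76%

8.76%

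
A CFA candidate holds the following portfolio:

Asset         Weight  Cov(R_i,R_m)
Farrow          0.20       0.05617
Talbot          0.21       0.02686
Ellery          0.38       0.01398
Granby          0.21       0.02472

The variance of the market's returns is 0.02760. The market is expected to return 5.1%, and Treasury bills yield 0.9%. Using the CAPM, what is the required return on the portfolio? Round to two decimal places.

β_Farrow = 0.05617 / 0.02760 = 2.0351
β_Talbot = 0.02686 / 0.02760 = 0.9732
β_Ellery = 0.01398 / 0.02760 = 0.5065
β_Granby = 0.02472 / 0.02760 = 0.8957
β_P = Σ w_i β_i = 0.20×2.0351 + 0.21×0.9732 + 0.38×0.5065 + 0.21×0.8957 = 0.9920
MRP = 5.1% − 0.9% = 4.20%
E(R_P) = R_f + β_P × MRP = 0.9% + 0.9920 × 4.2% = 5.07%

5.07%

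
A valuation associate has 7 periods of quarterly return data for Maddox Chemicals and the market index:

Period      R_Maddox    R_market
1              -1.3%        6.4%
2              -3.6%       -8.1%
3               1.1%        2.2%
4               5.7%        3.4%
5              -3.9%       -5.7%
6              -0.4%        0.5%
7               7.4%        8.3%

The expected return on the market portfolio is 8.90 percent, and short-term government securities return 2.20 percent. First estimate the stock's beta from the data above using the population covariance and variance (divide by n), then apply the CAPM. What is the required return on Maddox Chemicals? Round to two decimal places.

5.93%

Mean R_i = (-1.3 − 3.6 + 1.1 + 5.7 − 3.9 − 0.4 + 7.4) / 7 = 0.7143%
Mean R_m = (6.4 − 8.1 + 2.2 + 3.4 − 5.7 + 0.5 + 8.3) / 7 = 1.0000%
Σ(R_i − R̄_i)(R_m − R̄_m) = 121.0900  ⇒  Cov = 121.0900 / 7 = 17.2986
Σ(R_m − R̄_m)² = 217.6000  ⇒  Var(R_m) = 217.6000 / 7 = 31.0857
β = Cov / Var(R_m) = 17.2986 / 31.0857 = 0.5565
MRP = 8.90% − 2.20% = 6.70%
E(R) = R_f + β × MRP = 2.20% + 0.5565 × 6.70% = 5.93%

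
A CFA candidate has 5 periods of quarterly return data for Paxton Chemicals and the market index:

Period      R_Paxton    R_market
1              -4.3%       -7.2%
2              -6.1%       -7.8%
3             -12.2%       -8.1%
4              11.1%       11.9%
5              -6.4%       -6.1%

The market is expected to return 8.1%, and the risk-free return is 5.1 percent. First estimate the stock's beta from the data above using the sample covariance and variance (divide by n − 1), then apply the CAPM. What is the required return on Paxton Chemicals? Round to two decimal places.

Mean R_i = (-4.3 − 6.1 − 12.2 + 11.1 − 6.4) / 5 = -3.5800%
Mean R_m = (-7.2 − 7.8 − 8.1 + 11.9 − 6.1) / 5 = -3.4600%
Σ(R_i − R̄_i)(R_m − R̄_m) = 286.5560  ⇒  Cov = 286.5560 / 4 = 71.6390
Σ(R_m − R̄_m)² = 297.2520  ⇒  Var(R_m) = 297.2520 / 4 = 74.3130
β = Cov / Var(R_m) = 71.6390 / 74.3130 = 0.9640
MRP = 8.1% − 5.1% = 3.00%
E(R) = R_f + β × MRP = 5.1% + 0.9640 × 3.0% = 7.99%

7.99%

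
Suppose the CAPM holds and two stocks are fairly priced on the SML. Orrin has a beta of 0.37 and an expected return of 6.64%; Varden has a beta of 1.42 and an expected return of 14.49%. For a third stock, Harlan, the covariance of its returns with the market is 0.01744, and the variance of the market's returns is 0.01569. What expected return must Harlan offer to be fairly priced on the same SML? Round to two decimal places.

MRP = (14.49% − 6.64%) / (1.42 − 0.37) = 7.4762%
R_f = 6.64% − 0.37 × 7.4762% = 3.8738%
β_Harlan = Cov / Var(R_m) = 0.01744 / 0.01569 = 1.1115
E(R_Harlan) = R_f + β × MRP = 3.8738% + 1.1115 × 7.4762% = 12.18%

12.18%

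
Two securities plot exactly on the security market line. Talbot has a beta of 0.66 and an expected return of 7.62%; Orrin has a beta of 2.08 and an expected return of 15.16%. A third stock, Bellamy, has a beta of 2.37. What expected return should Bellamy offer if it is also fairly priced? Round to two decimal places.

16.70%

MRP (SML slope) = (15.16% − 7.62%) / (2.08 − 0.66) = 7.54% / 1.42 = 5.3099%
R_f (intercept) = 7.62% − 0.66 × 5.3099% = 4.1155%
E(R_Bellamy) = R_f + β × MRP = 4.1155% + 2.37 × 5.3099% = 16.70%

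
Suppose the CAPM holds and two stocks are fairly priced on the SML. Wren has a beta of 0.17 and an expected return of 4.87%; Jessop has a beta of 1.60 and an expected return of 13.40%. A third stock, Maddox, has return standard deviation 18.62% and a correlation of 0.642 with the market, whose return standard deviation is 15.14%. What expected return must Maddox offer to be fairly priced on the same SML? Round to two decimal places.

MRP = (13.40% − 4.87%) / (1.60 − 0.17) = 5.9650%
R_f = 4.87% − 0.17 × 5.9650% = 3.8560%
β_Maddox = ρ·σ_i/σ_m = 0.642 × 18.62 / 15.14 = 0.7896
E(R_Maddox) = R_f + β × MRP = 3.8560% + 0.7896 × 5.9650% = 8.57%

8.57%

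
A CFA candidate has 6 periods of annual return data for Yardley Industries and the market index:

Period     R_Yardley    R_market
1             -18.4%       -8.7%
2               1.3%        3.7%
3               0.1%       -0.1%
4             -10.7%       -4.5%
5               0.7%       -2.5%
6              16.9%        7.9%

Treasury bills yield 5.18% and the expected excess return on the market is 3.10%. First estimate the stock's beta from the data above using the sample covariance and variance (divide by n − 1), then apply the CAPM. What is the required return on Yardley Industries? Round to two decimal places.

Mean R_i = (-18.4 + 1.3 + 0.1 − 10.7 + 0.7 + 16.9) / 6 = -1.6833%
Mean R_m = (-8.7 + 3.7 − 0.1 − 4.5 − 2.5 + 7.9) / 6 = -0.7000%
Σ(R_i − R̄_i)(R_m − R̄_m) = 337.7200  ⇒  Cov = 337.7200 / 5 = 67.5440
Σ(R_m − R̄_m)² = 175.3600  ⇒  Var(R_m) = 175.3600 / 5 = 35.0720
β = Cov / Var(R_m) = 67.5440 / 35.0720 = 1.9259
E(R) = R_f + β × MRP = 5.18% + 1.9259 × 3.10% = 11.15%

11.15%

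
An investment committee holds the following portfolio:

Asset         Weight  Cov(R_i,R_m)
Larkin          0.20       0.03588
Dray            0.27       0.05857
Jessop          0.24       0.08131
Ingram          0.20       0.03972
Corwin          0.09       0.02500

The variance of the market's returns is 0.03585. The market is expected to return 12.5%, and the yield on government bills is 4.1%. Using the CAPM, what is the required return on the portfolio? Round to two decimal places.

16.45%

β_Larkin = 0.03588 / 0.03585 = 1.0008
β_Dray = 0.05857 / 0.03585 = 1.6338
β_Jessop = 0.08131 / 0.03585 = 2.2681
β_Ingram = 0.03972 / 0.03585 = 1.1079
β_Corwin = 0.02500 / 0.03585 = 0.6974
β_P = Σ w_i β_i = 0.20×1.0008 + 0.27×1.6338 + 0.24×2.2681 + 0.20×1.1079 + 0.09×0.6974 = 1.4700
MRP = 12.5% − 4.1% = 8.40%
E(R_P) = R_f + β_P × MRP = 4.1% + 1.4700 × 8.4% = 16.45%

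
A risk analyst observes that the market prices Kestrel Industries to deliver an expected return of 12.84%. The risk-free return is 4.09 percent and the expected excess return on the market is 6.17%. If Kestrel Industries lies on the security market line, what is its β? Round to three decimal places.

1.418

β = (E(R) − R_f) / MRP = (12.84% − 4.09%) / 6.17% = 8.75% / 6.17% = 1.418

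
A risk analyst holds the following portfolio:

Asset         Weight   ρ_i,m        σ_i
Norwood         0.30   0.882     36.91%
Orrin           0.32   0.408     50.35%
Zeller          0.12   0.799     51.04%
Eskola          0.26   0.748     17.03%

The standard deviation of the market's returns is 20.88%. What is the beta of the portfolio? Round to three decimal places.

1.176

β_Norwood = 0.882 × 36.91% / 20.88% = 1.5591
β_Orrin = 0.408 × 50.35% / 20.88% = 0.9839
β_Zeller = 0.799 × 51.04% / 20.88% = 1.9531
β_Eskola = 0.748 × 17.03% / 20.88% = 0.6101
β_P = Σ w_i β_i = 0.30×1.5591 + 0.32×0.9839 + 0.12×1.9531 + 0.26×0.6101 = 1.1756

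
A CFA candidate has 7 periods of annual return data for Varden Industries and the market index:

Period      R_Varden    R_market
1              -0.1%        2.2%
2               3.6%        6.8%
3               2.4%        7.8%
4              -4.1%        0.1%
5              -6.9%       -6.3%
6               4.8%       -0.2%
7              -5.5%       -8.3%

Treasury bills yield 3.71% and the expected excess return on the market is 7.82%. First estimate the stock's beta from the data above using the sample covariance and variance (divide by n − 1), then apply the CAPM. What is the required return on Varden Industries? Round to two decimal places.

8.42%

Mean R_i = (-0.1 + 3.6 + 2.4 − 4.1 − 6.9 + 4.8 − 5.5) / 7 = -0.8286%
Mean R_m = (2.2 + 6.8 + 7.8 + 0.1 − 6.3 − 0.2 − 8.3) / 7 = 0.3000%
Σ(R_i − R̄_i)(R_m − R̄_m) = 132.4700  ⇒  Cov = 132.4700 / 6 = 22.0783
Σ(R_m − R̄_m)² = 219.9200  ⇒  Var(R_m) = 219.9200 / 6 = 36.6533
β = Cov / Var(R_m) = 22.0783 / 36.6533 = 0.6024
E(R) = R_f + β × MRP = 3.71% + 0.6024 × 7.82% = 8.42%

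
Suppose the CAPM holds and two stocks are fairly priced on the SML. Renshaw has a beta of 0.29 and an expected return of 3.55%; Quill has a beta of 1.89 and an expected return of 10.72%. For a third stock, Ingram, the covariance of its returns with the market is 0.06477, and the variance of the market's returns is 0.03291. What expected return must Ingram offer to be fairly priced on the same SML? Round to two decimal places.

MRP = (10.72% − 3.55%) / (1.89 − 0.29) = 4.4813%
R_f = 3.55% − 0.29 × 4.4813% = 2.2504%
β_Ingram = Cov / Var(R_m) = 0.06477 / 0.03291 = 1.9681
E(R_Ingram) = R_f + β × MRP = 2.2504% + 1.9681 × 4.4813% = 11.07%

11.07%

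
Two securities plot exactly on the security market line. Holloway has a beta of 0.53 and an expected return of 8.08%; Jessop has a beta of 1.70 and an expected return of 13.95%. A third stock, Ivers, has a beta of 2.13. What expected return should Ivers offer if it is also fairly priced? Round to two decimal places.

MRP (SML slope) = (13.95% − 8.08%) / (1.70 − 0.53) = 5.87% / 1.17 = 5.0171%
R_f (intercept) = 8.08% − 0.53 × 5.0171% = 5.4209%
E(R_Ivers) = R_f + β × MRP = 5.4209% + 2.13 × 5.0171% = 16.11%

16.11%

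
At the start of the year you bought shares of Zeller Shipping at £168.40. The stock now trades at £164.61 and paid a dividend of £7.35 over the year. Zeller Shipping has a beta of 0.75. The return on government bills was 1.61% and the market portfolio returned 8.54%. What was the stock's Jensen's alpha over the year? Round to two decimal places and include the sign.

-4.69%

Realised HPR = (P1 + D1 − P0) / P0 = (164.61 + 7.35 − 168.40) / 168.40 = 3.56 / 168.40 = 2.1140%
MRP = 8.54% − 1.61% = 6.93%
CAPM required = R_f + β·MRP = 1.61% + 0.75 × 6.93% = 6.8075%
α = realised − required = 2.1140% − 6.8075% = -4.69%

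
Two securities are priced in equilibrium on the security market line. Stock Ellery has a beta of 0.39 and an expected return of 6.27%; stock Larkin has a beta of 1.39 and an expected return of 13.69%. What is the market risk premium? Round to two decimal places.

Both satisfy E(R) = R_f + β·MRP, so the slope of the SML is
MRP = (13.69% − 6.27%) / (1.39 − 0.39) = 7.42% / 1.00 = 7.4200%

7.42%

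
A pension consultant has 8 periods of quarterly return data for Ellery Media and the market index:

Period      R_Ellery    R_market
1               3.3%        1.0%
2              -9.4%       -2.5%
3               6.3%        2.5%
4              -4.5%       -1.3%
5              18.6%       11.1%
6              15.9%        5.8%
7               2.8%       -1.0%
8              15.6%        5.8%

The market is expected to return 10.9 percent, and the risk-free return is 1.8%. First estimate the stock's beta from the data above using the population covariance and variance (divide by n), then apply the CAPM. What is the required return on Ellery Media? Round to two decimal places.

Mean R_i = (3.3 − 9.4 + 6.3 − 4.5 + 18.6 + 15.9 + 2.8 + 15.6) / 8 = 6.0750%
Mean R_m = (1.0 − 2.5 + 2.5 − 1.3 + 11.1 + 5.8 − 1.0 + 5.8) / 8 = 2.6750%
Σ(R_i − R̄_i)(R_m − R̄_m) = 304.7550  ⇒  Cov = 304.7550 / 8 = 38.0944
Σ(R_m − R̄_m)² = 149.4350  ⇒  Var(R_m) = 149.4350 / 8 = 18.6794
β = Cov / Var(R_m) = 38.0944 / 18.6794 = 2.0394
MRP = 10.9% − 1.8% = 9.10%
E(R) = R_f + β × MRP = 1.8% + 2.0394 × 9.1% = 20.36%

20.36%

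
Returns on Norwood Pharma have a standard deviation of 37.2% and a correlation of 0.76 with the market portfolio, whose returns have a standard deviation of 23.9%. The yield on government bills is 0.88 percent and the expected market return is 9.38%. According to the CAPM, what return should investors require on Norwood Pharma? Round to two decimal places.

β = ρ × σ_i / σ_m = 0.76 × 37.2% / 23.9% = 1.1829
MRP = 9.38% − 0.88% = 8.50%
E(R) = 0.88% + 1.1829 × 8.50% = 10.93%

10.93%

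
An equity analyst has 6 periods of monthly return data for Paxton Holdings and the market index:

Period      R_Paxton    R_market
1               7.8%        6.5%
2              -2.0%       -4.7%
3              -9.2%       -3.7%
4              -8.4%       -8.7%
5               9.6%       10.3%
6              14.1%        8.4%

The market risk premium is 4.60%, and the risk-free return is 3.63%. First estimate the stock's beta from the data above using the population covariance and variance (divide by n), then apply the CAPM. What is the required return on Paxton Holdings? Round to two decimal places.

8.94%

Mean R_i = (7.8 − 2.0 − 9.2 − 8.4 + 9.6 + 14.1) / 6 = 1.9833%
Mean R_m = (6.5 − 4.7 − 3.7 − 8.7 + 10.3 + 8.4) / 6 = 1.3500%
Σ(R_i − R̄_i)(R_m − R̄_m) = 368.4750  ⇒  Cov = 368.4750 / 6 = 61.4125
Σ(R_m − R̄_m)² = 319.4350  ⇒  Var(R_m) = 319.4350 / 6 = 53.2392
β = Cov / Var(R_m) = 61.4125 / 53.2392 = 1.1535
E(R) = R_f + β × MRP = 3.63% + 1.1535 × 4.60% = 8.94%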